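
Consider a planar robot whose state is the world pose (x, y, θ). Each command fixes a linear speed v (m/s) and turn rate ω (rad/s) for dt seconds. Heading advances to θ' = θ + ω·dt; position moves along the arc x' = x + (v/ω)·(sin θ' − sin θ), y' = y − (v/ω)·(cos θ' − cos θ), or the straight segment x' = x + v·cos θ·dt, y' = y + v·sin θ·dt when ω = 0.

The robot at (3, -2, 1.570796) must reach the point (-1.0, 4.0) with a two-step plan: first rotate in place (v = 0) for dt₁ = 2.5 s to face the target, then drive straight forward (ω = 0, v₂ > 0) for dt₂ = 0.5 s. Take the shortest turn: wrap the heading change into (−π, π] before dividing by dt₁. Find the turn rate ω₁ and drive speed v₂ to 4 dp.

heading to target = atan2(4−-2, -1−3) = 2.1588
Δθ = wrap(2.1588 − 1.5708) = 0.5880; ω₁ = Δθ/dt₁ = 0.2352
distance = √((-1−3)² + (4−-2)²) = 7.2111; v₂ = distance/dt₂ = 14.4222

ω₁ = 0.2352, v₂ = 14.4222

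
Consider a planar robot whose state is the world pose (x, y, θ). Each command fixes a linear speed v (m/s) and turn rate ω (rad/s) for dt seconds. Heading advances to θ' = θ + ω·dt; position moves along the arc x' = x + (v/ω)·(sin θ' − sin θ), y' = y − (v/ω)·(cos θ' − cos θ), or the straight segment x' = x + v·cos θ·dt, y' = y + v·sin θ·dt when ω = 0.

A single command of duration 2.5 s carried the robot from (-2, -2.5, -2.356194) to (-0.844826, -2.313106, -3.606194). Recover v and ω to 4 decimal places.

v = -0.5000, ω = -0.5000

Δθ = -3.606194 − -2.356194 = -1.250000
ω = Δθ/dt = -1.250000/2.5 = -0.5000
R = Δx/(sin θ' − sin θ) = 1.0000
v = R·ω = 1.0000·-0.5000 = -0.5000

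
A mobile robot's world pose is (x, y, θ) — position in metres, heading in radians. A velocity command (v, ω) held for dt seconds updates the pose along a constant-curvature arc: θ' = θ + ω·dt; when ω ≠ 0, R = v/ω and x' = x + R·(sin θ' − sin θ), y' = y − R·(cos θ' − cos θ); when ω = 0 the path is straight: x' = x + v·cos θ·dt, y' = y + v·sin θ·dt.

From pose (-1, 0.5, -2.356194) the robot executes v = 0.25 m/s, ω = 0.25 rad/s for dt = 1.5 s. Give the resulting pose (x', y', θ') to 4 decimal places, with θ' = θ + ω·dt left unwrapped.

(-1.2099, 0.1919, -1.9812)

θ' = -2.3562 + 0.25·1.5 = -1.9812
R = v/ω = 0.25/0.25 = 1.0000
x' = -1 + 1.0000·(sin -1.9812 − sin -2.3562) = -1.2099
y' = 0.5 − 1.0000·(cos -1.9812 − cos -2.3562) = 0.1919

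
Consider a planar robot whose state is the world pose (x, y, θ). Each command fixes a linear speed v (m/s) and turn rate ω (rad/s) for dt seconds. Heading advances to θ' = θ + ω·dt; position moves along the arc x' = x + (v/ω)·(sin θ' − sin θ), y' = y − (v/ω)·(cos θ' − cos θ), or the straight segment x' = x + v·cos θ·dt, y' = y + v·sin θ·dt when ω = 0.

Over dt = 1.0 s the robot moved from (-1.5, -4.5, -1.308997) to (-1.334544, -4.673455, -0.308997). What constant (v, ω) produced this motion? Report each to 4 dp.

v = 0.2500, ω = 1.0000

Δθ = -0.308997 − -1.308997 = 1.000000
ω = Δθ/dt = 1.000000/1.0 = 1.0000
R = −Δy/(cos θ' − cos θ) = 0.2500
v = R·ω = 0.2500·1.0000 = 0.2500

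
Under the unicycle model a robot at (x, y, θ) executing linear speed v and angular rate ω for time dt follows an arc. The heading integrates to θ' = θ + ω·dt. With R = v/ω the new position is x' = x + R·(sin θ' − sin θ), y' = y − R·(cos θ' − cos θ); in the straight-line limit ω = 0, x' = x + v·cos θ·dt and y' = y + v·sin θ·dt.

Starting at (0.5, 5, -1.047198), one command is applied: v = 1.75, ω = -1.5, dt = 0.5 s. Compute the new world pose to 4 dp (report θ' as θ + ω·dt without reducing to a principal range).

(0.6265, 4.1548, -1.7972)

θ' = -1.0472 + -1.5·0.5 = -1.7972
R = v/ω = 1.75/-1.5 = -1.1667
x' = 0.5 + -1.1667·(sin -1.7972 − sin -1.0472) = 0.6265
y' = 5 − -1.1667·(cos -1.7972 − cos -1.0472) = 4.1548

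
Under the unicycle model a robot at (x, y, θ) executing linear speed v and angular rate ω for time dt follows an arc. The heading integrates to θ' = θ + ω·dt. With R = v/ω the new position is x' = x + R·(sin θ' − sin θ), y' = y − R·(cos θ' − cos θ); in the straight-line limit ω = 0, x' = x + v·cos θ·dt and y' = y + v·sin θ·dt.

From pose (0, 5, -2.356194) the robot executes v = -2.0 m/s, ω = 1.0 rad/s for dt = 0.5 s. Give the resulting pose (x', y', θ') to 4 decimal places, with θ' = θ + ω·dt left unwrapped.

θ' = -2.3562 + 1.0·0.5 = -1.8562
R = v/ω = -2.0/1.0 = -2.0000
x' = 0 + -2.0000·(sin -1.8562 − sin -2.3562) = 0.5049
y' = 5 − -2.0000·(cos -1.8562 − cos -2.3562) = 5.8511

(0.5049, 5.8511, -1.8562)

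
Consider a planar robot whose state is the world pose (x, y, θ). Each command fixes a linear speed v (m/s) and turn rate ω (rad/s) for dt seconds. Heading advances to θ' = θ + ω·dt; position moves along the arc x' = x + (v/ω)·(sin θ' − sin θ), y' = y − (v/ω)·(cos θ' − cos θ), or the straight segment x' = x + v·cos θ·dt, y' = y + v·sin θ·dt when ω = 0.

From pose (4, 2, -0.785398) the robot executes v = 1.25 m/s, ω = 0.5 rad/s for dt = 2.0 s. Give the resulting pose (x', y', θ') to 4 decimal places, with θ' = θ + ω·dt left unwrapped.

(6.3002, 1.3251, 0.2146)

θ' = -0.7854 + 0.5·2.0 = 0.2146
R = v/ω = 1.25/0.5 = 2.5000
x' = 4 + 2.5000·(sin 0.2146 − sin -0.7854) = 6.3002
y' = 2 − 2.5000·(cos 0.2146 − cos -0.7854) = 1.3251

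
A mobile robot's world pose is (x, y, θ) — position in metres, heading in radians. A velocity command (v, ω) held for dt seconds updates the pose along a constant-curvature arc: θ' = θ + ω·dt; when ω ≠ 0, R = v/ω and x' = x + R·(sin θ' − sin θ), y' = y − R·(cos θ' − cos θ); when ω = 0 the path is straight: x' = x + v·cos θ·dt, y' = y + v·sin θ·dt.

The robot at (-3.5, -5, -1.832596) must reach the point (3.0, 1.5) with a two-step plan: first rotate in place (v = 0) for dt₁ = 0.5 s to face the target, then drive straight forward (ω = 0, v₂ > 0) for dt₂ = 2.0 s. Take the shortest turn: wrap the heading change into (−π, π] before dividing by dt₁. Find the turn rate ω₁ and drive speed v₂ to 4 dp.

heading to target = atan2(1.5−-5, 3−-3.5) = 0.7854
Δθ = wrap(0.7854 − -1.8326) = 2.6180; ω₁ = Δθ/dt₁ = 5.2360
distance = √((3−-3.5)² + (1.5−-5)²) = 9.1924; v₂ = distance/dt₂ = 4.5962

ω₁ = 5.2360, v₂ = 4.5962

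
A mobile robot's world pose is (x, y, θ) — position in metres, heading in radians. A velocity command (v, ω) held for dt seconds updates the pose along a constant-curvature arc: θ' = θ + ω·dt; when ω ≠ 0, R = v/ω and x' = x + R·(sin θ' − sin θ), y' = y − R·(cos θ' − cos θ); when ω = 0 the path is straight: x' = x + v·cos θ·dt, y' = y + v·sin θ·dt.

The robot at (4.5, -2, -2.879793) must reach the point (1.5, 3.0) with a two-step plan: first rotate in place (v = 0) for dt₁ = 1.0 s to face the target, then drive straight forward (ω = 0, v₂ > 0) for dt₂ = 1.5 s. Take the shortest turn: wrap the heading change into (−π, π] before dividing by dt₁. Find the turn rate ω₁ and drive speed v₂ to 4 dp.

heading to target = atan2(3−-2, 1.5−4.5) = 2.1112
Δθ = wrap(2.1112 − -2.8798) = -1.2922; ω₁ = Δθ/dt₁ = -1.2922
distance = √((1.5−4.5)² + (3−-2)²) = 5.8310; v₂ = distance/dt₂ = 3.8873

ω₁ = -1.2922, v₂ = 3.8873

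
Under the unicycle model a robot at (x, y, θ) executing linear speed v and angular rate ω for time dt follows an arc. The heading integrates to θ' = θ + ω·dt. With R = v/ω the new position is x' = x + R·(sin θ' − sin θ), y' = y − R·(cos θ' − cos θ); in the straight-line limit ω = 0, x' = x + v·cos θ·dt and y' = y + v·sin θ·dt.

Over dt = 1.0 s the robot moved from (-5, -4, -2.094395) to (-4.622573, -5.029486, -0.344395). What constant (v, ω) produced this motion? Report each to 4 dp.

v = 1.2500, ω = 1.7500

Δθ = -0.344395 − -2.094395 = 1.750000
ω = Δθ/dt = 1.750000/1.0 = 1.7500
R = −Δy/(cos θ' − cos θ) = 0.7143
v = R·ω = 0.7143·1.7500 = 1.2500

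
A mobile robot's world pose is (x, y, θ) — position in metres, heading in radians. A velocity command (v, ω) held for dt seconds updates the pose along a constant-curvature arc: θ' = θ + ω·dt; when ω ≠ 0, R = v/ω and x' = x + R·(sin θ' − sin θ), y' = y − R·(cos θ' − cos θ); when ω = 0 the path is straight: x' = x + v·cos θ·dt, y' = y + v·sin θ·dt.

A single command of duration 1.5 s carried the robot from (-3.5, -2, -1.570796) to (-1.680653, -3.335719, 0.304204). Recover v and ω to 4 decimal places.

v = 1.7500, ω = 1.2500

Δθ = 0.304204 − -1.570796 = 1.875000
ω = Δθ/dt = 1.875000/1.5 = 1.2500
R = Δx/(sin θ' − sin θ) = 1.4000
v = R·ω = 1.4000·1.2500 = 1.7500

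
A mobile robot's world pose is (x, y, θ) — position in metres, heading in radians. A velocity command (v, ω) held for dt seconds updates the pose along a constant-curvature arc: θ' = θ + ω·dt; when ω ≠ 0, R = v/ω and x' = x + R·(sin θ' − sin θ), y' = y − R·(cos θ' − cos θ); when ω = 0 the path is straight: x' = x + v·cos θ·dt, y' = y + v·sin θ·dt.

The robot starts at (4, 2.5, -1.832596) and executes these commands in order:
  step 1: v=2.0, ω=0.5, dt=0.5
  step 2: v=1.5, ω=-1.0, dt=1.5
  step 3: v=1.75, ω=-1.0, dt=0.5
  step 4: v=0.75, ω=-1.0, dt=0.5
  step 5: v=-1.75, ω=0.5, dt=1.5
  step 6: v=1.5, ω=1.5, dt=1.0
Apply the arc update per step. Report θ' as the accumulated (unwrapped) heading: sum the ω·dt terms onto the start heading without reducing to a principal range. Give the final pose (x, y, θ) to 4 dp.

step 1: θ'=-1.5826 (R=4.0000) → pose (3.8640, 1.5119, -1.5826)
step 2: θ'=-3.0826 (R=-1.5000) → pose (2.4525, 0.0322, -3.0826)
step 3: θ'=-3.5826 (R=-1.7500) → pose (1.6024, 0.1966, -3.5826)
step 4: θ'=-4.0826 (R=-0.7500) → pose (1.3164, 0.4331, -4.0826)
step 5: θ'=-3.3326 (R=-3.5000) → pose (3.4805, -0.9418, -3.3326)
step 6: θ'=-1.8326 (R=1.0000) → pose (2.3247, -1.6648, -1.8326)

(2.3247, -1.6648, -1.8326)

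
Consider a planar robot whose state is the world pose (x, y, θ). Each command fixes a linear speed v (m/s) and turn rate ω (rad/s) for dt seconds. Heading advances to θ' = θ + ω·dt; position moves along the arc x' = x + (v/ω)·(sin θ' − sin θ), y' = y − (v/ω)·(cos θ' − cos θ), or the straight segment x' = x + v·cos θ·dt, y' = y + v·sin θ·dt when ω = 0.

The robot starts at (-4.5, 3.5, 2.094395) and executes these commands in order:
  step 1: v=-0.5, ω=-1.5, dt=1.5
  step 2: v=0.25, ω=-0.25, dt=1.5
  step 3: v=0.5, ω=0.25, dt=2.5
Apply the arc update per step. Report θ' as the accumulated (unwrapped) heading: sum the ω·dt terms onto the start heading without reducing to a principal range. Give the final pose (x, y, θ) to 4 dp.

step 1: θ'=-0.1556 (R=0.3333) → pose (-4.8403, 3.0040, -0.1556)
step 2: θ'=-0.5306 (R=-1.0000) → pose (-4.4893, 2.8786, -0.5306)
step 3: θ'=0.0944 (R=2.0000) → pose (-3.2886, 2.6125, 0.0944)

(-3.2886, 2.6125, 0.0944)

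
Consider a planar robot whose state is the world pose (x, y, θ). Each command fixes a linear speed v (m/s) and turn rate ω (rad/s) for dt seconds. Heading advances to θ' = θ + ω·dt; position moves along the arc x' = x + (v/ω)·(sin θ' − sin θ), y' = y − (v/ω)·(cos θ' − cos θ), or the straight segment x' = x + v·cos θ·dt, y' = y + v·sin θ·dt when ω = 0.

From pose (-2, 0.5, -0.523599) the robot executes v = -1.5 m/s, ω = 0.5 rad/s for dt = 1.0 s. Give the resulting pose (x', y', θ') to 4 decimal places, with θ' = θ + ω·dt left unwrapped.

θ' = -0.5236 + 0.5·1.0 = -0.0236
R = v/ω = -1.5/0.5 = -3.0000
x' = -2 + -3.0000·(sin -0.0236 − sin -0.5236) = -3.4292
y' = 0.5 − -3.0000·(cos -0.0236 − cos -0.5236) = 0.9011

(-3.4292, 0.9011, -0.0236)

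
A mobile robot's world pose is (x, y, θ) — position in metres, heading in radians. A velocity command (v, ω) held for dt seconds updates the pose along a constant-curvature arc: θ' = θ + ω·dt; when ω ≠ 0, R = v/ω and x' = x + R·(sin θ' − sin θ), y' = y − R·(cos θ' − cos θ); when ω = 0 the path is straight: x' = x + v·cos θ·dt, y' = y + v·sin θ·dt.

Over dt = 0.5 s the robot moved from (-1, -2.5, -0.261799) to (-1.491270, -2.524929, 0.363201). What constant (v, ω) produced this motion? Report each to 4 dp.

Δθ = 0.363201 − -0.261799 = 0.625000
ω = Δθ/dt = 0.625000/0.5 = 1.2500
R = Δx/(sin θ' − sin θ) = -0.8000
v = R·ω = -0.8000·1.2500 = -1.0000

v = -1.0000, ω = 1.2500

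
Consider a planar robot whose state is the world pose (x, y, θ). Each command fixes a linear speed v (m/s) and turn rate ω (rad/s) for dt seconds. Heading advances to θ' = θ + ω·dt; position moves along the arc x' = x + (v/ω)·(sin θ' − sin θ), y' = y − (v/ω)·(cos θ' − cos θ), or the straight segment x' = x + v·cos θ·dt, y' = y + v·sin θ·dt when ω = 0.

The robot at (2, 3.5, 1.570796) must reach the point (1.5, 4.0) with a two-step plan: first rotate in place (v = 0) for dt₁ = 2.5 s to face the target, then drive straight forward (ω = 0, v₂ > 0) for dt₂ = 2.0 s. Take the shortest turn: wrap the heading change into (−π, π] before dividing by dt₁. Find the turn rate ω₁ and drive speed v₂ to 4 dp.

ω₁ = 0.3142, v₂ = 0.3536

heading to target = atan2(4−3.5, 1.5−2) = 2.3562
Δθ = wrap(2.3562 − 1.5708) = 0.7854; ω₁ = Δθ/dt₁ = 0.3142
distance = √((1.5−2)² + (4−3.5)²) = 0.7071; v₂ = distance/dt₂ = 0.3536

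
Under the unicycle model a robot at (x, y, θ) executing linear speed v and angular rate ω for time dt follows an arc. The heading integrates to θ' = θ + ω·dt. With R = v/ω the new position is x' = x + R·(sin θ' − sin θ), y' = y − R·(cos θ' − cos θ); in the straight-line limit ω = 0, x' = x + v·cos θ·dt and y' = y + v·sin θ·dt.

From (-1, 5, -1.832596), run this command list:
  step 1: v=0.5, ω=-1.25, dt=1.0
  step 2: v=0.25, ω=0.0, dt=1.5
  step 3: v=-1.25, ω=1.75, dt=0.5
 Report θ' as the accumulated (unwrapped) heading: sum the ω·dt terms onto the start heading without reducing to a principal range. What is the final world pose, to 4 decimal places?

step 1: θ'=-3.0826 (R=-0.4000) → pose (-1.3628, 4.7042, -3.0826)
step 2: θ'=-3.0826 (straight) → pose (-1.7371, 4.6821, -3.0826)
step 3: θ'=-2.2076 (R=-0.7143) → pose (-1.2050, 4.9704, -2.2076)

(-1.2050, 4.9704, -2.2076)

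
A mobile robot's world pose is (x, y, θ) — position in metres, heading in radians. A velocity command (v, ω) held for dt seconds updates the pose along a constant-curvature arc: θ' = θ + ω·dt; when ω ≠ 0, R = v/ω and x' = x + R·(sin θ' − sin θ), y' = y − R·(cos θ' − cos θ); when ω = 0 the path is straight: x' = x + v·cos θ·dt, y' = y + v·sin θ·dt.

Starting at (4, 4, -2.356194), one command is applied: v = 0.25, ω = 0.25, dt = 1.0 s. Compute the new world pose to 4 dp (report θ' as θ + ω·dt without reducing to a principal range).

θ' = -2.3562 + 0.25·1.0 = -2.1062
R = v/ω = 0.25/0.25 = 1.0000
x' = 4 + 1.0000·(sin -2.1062 − sin -2.3562) = 3.8470
y' = 4 − 1.0000·(cos -2.1062 − cos -2.3562) = 3.8031

(3.8470, 3.8031, -2.1062)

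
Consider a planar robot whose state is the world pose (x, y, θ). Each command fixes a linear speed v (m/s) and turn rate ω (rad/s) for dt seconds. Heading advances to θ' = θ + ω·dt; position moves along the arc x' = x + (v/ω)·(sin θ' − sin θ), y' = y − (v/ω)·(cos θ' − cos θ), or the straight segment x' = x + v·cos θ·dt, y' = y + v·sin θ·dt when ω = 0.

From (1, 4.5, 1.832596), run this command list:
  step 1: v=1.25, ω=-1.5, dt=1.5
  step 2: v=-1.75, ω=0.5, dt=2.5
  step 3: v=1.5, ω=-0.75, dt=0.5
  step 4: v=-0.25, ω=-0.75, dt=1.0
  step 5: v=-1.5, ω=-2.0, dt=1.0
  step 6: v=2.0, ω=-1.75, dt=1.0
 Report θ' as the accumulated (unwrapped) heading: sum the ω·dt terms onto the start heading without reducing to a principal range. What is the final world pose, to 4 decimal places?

step 1: θ'=-0.4174 (R=-0.8333) → pose (2.1428, 5.4775, -0.4174)
step 2: θ'=0.8326 (R=-3.5000) → pose (-1.8650, 4.6333, 0.8326)
step 3: θ'=0.4576 (R=-2.0000) → pose (-1.2692, 5.0816, 0.4576)
step 4: θ'=-0.2924 (R=0.3333) → pose (-1.5126, 5.0615, -0.2924)
step 5: θ'=-2.2924 (R=0.7500) → pose (-1.8594, 6.2751, -2.2924)
step 6: θ'=-4.0424 (R=-1.1429) → pose (-3.6132, 6.3204, -4.0424)

(-3.6132, 6.3204, -4.0424)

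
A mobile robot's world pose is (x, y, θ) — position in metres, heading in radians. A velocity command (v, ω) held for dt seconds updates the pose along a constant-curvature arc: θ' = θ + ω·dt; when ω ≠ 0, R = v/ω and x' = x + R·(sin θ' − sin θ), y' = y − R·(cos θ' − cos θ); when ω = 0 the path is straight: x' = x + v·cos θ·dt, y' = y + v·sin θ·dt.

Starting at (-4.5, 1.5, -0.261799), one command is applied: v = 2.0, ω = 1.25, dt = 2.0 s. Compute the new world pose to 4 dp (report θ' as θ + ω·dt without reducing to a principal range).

(-2.8292, 4.0358, 2.2382)

θ' = -0.2618 + 1.25·2.0 = 2.2382
R = v/ω = 2.0/1.25 = 1.6000
x' = -4.5 + 1.6000·(sin 2.2382 − sin -0.2618) = -2.8292
y' = 1.5 − 1.6000·(cos 2.2382 − cos -0.2618) = 4.0358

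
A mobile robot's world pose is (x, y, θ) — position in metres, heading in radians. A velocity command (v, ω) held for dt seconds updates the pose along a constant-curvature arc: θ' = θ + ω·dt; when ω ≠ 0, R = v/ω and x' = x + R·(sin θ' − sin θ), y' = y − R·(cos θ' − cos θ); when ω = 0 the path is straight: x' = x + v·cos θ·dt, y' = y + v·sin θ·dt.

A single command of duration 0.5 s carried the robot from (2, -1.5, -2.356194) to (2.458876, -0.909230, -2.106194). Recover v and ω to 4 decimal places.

v = -1.5000, ω = 0.5000

Δθ = -2.106194 − -2.356194 = 0.250000
ω = Δθ/dt = 0.250000/0.5 = 0.5000
R = −Δy/(cos θ' − cos θ) = -3.0000
v = R·ω = -3.0000·0.5000 = -1.5000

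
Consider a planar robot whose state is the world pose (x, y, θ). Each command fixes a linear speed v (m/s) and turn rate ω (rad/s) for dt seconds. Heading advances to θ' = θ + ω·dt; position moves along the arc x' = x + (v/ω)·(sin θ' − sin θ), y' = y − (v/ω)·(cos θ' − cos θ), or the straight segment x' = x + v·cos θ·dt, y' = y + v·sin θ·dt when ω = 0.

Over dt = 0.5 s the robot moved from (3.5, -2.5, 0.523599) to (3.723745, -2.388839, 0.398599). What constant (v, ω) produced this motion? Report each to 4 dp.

Δθ = 0.398599 − 0.523599 = -0.125000
ω = Δθ/dt = -0.125000/0.5 = -0.2500
R = Δx/(sin θ' − sin θ) = -2.0000
v = R·ω = -2.0000·-0.2500 = 0.5000

v = 0.5000, ω = -0.2500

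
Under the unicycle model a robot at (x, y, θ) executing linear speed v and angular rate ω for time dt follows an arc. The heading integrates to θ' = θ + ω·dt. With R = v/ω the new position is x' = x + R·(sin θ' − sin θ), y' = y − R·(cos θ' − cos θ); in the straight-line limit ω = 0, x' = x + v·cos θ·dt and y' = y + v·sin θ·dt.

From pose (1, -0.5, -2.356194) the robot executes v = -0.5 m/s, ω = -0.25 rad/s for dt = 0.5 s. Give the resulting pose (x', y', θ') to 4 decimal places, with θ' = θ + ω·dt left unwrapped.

(1.1874, -0.3347, -2.4812)

θ' = -2.3562 + -0.25·0.5 = -2.4812
R = v/ω = -0.5/-0.25 = 2.0000
x' = 1 + 2.0000·(sin -2.4812 − sin -2.3562) = 1.1874
y' = -0.5 − 2.0000·(cos -2.4812 − cos -2.3562) = -0.3347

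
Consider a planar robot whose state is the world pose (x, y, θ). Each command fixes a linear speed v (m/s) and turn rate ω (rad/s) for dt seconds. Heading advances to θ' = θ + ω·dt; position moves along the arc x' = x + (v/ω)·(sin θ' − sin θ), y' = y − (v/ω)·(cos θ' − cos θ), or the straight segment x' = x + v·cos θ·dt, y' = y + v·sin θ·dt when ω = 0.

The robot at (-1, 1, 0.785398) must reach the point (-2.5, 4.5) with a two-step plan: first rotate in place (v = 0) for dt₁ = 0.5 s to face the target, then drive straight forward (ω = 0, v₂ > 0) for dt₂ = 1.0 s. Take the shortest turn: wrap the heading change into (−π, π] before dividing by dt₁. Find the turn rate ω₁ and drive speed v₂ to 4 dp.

ω₁ = 2.3806, v₂ = 3.8079

heading to target = atan2(4.5−1, -2.5−-1) = 1.9757
Δθ = wrap(1.9757 − 0.7854) = 1.1903; ω₁ = Δθ/dt₁ = 2.3806
distance = √((-2.5−-1)² + (4.5−1)²) = 3.8079; v₂ = distance/dt₂ = 3.8079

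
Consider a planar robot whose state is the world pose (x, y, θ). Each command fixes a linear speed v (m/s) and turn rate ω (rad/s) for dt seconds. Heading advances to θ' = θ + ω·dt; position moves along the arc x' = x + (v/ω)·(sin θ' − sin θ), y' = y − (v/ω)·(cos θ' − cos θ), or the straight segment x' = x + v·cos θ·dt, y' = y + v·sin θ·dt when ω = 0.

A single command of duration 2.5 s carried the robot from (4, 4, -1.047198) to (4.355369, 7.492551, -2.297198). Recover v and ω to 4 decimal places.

v = -1.5000, ω = -0.5000

Δθ = -2.297198 − -1.047198 = -1.250000
ω = Δθ/dt = -1.250000/2.5 = -0.5000
R = −Δy/(cos θ' − cos θ) = 3.0000
v = R·ω = 3.0000·-0.5000 = -1.5000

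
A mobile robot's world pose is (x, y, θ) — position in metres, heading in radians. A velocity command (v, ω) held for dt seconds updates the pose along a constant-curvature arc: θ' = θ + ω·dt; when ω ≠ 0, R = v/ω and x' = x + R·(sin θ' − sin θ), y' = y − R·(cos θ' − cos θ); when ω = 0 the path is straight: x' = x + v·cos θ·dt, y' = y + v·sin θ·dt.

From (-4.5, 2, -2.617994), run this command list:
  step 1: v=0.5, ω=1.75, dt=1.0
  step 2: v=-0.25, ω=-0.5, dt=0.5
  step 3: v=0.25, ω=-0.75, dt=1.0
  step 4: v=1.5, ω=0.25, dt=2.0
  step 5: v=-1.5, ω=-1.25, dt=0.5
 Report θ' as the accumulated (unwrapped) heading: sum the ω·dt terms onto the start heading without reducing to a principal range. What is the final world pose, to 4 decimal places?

step 1: θ'=-0.8680 (R=0.2857) → pose (-4.5752, 1.5679, -0.8680)
step 2: θ'=-1.1180 (R=0.5000) → pose (-4.6432, 1.6723, -1.1180)
step 3: θ'=-1.8680 (R=-0.3333) → pose (-4.6243, 1.4289, -1.8680)
step 4: θ'=-1.3680 (R=6.0000) → pose (-4.7643, -1.5367, -1.3680)
step 5: θ'=-1.9930 (R=1.2000) → pose (-4.6836, -0.8032, -1.9930)

(-4.6836, -0.8032, -1.9930)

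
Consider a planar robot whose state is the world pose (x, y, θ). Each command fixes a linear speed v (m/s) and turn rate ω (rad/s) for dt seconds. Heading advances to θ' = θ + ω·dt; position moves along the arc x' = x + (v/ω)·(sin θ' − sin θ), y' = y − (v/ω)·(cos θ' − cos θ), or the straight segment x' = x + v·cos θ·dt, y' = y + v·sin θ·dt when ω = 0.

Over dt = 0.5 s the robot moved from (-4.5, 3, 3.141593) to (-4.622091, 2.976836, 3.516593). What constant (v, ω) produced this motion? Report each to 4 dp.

Δθ = 3.516593 − 3.141593 = 0.375000
ω = Δθ/dt = 0.375000/0.5 = 0.7500
R = Δx/(sin θ' − sin θ) = 0.3333
v = R·ω = 0.3333·0.7500 = 0.2500

v = 0.2500, ω = 0.7500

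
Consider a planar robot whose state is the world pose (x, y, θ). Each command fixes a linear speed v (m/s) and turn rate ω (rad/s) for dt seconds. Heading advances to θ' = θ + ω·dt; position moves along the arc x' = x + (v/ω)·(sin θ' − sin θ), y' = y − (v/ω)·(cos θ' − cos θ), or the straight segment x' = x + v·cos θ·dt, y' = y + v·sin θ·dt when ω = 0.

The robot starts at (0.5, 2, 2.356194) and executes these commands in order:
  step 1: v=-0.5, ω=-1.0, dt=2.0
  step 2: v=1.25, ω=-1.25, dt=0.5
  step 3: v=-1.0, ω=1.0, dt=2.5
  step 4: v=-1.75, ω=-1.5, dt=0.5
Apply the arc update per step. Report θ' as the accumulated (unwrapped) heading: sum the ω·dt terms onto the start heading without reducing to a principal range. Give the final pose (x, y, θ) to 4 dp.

step 1: θ'=0.3562 (R=0.5000) → pose (0.3208, 1.1778, 0.3562)
step 2: θ'=-0.2688 (R=-1.0000) → pose (0.9351, 1.2047, -0.2688)
step 3: θ'=2.2312 (R=-1.0000) → pose (-0.1202, -0.3728, 2.2312)
step 4: θ'=1.4812 (R=1.1667) → pose (0.1204, -1.1929, 1.4812)

(0.1204, -1.1929, 1.4812)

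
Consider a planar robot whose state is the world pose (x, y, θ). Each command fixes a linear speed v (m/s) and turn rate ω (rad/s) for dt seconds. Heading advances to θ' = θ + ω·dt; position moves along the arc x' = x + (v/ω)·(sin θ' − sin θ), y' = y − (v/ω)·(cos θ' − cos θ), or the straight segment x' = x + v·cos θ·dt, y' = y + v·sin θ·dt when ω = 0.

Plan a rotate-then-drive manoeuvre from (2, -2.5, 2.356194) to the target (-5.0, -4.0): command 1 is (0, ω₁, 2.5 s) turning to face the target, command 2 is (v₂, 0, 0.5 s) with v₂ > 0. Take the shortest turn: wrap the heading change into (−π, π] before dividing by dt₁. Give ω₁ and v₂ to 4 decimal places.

heading to target = atan2(-4−-2.5, -5−2) = -2.9305
Δθ = wrap(-2.9305 − 2.3562) = 0.9965; ω₁ = Δθ/dt₁ = 0.3986
distance = √((-5−2)² + (-4−-2.5)²) = 7.1589; v₂ = distance/dt₂ = 14.3178

ω₁ = 0.3986, v₂ = 14.3178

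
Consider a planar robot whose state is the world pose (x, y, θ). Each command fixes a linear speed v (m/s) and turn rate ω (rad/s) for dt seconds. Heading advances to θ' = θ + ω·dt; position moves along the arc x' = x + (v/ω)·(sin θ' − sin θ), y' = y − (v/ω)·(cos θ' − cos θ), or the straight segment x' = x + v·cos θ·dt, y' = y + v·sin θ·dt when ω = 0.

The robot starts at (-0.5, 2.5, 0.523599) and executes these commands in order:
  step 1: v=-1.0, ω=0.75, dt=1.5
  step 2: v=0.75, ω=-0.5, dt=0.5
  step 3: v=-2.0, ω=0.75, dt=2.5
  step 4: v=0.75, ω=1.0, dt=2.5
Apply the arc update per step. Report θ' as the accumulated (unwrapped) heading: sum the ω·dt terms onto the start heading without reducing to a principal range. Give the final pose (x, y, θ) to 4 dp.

(1.5661, -2.8833, 5.7736)

step 1: θ'=1.6486 (R=-1.3333) → pose (-1.1626, 1.2417, 1.6486)
step 2: θ'=1.3986 (R=-1.5000) → pose (-1.1450, 1.6153, 1.3986)
step 3: θ'=3.2736 (R=-2.6667) → pose (1.8332, -1.4851, 3.2736)
step 4: θ'=5.7736 (R=0.7500) → pose (1.5661, -2.8833, 5.7736)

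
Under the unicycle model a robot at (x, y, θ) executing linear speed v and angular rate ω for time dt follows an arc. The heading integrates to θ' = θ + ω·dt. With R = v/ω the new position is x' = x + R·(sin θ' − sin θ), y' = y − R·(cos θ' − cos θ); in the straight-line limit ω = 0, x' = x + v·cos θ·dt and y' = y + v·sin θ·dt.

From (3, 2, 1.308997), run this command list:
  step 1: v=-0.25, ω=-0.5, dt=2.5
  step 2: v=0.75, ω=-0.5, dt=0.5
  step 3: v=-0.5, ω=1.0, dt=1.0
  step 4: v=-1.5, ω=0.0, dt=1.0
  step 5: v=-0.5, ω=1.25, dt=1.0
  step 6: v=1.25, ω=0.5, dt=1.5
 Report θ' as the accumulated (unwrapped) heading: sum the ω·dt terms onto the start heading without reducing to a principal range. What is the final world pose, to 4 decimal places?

(-0.0279, 1.1011, 2.8090)

step 1: θ'=0.0590 (R=0.5000) → pose (2.5465, 1.6303, 0.0590)
step 2: θ'=-0.1910 (R=-1.5000) → pose (2.9197, 1.6056, -0.1910)
step 3: θ'=0.8090 (R=-0.5000) → pose (2.4630, 1.4598, 0.8090)
step 4: θ'=0.8090 (straight) → pose (1.4277, 0.3744, 0.8090)
step 5: θ'=2.0590 (R=-0.4000) → pose (1.3638, -0.0893, 2.0590)
step 6: θ'=2.8090 (R=2.5000) → pose (-0.0279, 1.1011, 2.8090)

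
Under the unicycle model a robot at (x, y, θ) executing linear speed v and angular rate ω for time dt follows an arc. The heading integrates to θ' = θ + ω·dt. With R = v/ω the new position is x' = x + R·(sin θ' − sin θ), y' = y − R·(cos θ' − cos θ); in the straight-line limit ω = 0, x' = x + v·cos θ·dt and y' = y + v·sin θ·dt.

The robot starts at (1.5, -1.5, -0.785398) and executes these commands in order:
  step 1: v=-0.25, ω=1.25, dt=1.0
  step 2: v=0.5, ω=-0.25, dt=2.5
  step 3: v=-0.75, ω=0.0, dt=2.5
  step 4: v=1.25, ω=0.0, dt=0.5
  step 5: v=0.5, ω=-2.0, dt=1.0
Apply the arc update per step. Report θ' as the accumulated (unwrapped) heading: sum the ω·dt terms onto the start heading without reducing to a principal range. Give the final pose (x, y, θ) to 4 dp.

(1.4184, -1.4625, -2.1604)

step 1: θ'=0.4646 (R=-0.2000) → pose (1.2690, -1.4626, 0.4646)
step 2: θ'=-0.1604 (R=-2.0000) → pose (2.4845, -1.2763, -0.1604)
step 3: θ'=-0.1604 (straight) → pose (0.6336, -0.9768, -0.1604)
step 4: θ'=-0.1604 (straight) → pose (1.2506, -1.0767, -0.1604)
step 5: θ'=-2.1604 (R=-0.2500) → pose (1.4184, -1.4625, -2.1604)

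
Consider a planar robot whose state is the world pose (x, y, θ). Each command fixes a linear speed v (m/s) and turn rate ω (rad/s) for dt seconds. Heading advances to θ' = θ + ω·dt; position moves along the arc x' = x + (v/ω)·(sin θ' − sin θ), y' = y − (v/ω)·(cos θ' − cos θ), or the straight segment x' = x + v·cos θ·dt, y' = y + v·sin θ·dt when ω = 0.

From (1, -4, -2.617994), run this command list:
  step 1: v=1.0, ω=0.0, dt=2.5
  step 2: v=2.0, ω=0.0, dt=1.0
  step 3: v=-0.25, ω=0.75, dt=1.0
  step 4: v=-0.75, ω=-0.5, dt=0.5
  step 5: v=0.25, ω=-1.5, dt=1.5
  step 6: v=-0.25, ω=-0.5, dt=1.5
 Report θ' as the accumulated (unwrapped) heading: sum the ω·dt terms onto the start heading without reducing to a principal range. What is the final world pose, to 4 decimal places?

step 1: θ'=-2.6180 (straight) → pose (-1.1651, -5.2500, -2.6180)
step 2: θ'=-2.6180 (straight) → pose (-2.8971, -6.2500, -2.6180)
step 3: θ'=-1.8680 (R=-0.3333) → pose (-2.7451, -6.0589, -1.8680)
step 4: θ'=-2.1180 (R=1.5000) → pose (-2.5918, -5.7178, -2.1180)
step 5: θ'=-4.3680 (R=-0.1667) → pose (-2.8910, -5.6873, -4.3680)
step 6: θ'=-5.1180 (R=0.5000) → pose (-2.9022, -6.0534, -5.1180)

(-2.9022, -6.0534, -5.1180)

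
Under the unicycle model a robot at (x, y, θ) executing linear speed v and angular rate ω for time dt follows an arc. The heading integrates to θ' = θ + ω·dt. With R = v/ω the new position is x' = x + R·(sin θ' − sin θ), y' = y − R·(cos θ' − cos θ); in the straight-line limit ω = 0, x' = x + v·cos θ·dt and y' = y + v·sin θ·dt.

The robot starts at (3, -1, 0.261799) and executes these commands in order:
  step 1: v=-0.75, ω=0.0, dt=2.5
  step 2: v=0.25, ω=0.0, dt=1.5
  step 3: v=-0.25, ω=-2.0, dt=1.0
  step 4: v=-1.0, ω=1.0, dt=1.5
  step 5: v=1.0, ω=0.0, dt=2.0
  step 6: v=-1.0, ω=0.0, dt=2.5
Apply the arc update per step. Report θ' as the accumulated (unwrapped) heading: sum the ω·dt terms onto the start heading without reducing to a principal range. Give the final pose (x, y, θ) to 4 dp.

(0.1596, 0.0097, -0.2382)

step 1: θ'=0.2618 (straight) → pose (1.1889, -1.4853, 0.2618)
step 2: θ'=0.2618 (straight) → pose (1.5511, -1.3882, 0.2618)
step 3: θ'=-1.7382 (R=0.1250) → pose (1.3955, -1.2467, -1.7382)
step 4: θ'=-0.2382 (R=-1.0000) → pose (0.6454, -0.1083, -0.2382)
step 5: θ'=-0.2382 (straight) → pose (2.5890, -0.5802, -0.2382)
step 6: θ'=-0.2382 (straight) → pose (0.1596, 0.0097, -0.2382)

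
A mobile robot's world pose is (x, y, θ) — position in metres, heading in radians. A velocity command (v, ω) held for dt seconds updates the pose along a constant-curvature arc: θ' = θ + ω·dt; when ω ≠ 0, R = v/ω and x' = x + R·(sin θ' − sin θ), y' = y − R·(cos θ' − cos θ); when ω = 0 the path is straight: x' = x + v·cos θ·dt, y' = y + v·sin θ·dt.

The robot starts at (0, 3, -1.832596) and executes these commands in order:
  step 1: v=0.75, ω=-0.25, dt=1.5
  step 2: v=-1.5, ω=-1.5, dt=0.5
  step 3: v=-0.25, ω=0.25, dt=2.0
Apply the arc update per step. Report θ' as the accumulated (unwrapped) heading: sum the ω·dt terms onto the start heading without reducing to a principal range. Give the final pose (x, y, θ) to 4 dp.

step 1: θ'=-2.2076 (R=-3.0000) → pose (-0.4858, 1.9926, -2.2076)
step 2: θ'=-2.9576 (R=1.0000) → pose (0.1353, 2.3811, -2.9576)
step 3: θ'=-2.4576 (R=-1.0000) → pose (0.5842, 2.5891, -2.4576)

(0.5842, 2.5891, -2.4576)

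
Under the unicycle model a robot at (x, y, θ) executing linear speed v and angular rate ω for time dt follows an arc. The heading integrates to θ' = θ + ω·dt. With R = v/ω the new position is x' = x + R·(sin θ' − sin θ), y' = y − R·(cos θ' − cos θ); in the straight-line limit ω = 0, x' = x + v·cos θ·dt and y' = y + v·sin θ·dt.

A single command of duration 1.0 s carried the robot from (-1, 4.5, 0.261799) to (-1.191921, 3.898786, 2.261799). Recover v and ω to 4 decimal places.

Δθ = 2.261799 − 0.261799 = 2.000000
ω = Δθ/dt = 2.000000/1.0 = 2.0000
R = −Δy/(cos θ' − cos θ) = -0.3750
v = R·ω = -0.3750·2.0000 = -0.7500

v = -0.7500, ω = 2.0000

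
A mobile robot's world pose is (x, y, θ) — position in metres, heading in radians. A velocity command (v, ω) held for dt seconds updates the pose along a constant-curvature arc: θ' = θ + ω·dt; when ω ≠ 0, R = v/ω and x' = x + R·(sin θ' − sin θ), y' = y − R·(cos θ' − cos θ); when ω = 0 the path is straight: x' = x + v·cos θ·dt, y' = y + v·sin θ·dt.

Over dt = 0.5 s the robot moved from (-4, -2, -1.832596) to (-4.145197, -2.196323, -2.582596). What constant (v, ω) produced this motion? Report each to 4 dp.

Δθ = -2.582596 − -1.832596 = -0.750000
ω = Δθ/dt = -0.750000/0.5 = -1.5000
R = −Δy/(cos θ' − cos θ) = -0.3333
v = R·ω = -0.3333·-1.5000 = 0.5000

v = 0.5000, ω = -1.5000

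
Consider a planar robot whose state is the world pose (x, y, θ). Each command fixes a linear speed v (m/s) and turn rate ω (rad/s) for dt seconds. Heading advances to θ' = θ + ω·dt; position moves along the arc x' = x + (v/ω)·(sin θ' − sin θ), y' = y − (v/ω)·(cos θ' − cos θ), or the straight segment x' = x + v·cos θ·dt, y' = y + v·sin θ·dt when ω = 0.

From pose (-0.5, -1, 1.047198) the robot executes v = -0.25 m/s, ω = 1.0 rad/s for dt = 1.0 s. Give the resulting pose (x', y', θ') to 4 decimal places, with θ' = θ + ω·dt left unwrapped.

(-0.5057, -1.2396, 2.0472)

θ' = 1.0472 + 1.0·1.0 = 2.0472
R = v/ω = -0.25/1.0 = -0.2500
x' = -0.5 + -0.2500·(sin 2.0472 − sin 1.0472) = -0.5057
y' = -1 − -0.2500·(cos 2.0472 − cos 1.0472) = -1.2396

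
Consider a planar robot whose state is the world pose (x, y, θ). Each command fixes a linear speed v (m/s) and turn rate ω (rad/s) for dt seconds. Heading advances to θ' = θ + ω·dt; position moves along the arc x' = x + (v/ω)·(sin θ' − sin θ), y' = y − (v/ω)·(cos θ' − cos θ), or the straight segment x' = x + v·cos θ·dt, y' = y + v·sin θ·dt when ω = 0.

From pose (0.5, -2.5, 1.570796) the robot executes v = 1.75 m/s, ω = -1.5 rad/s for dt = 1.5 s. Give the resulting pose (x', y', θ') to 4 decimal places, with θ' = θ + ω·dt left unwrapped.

(2.3995, -1.5922, -0.6792)

θ' = 1.5708 + -1.5·1.5 = -0.6792
R = v/ω = 1.75/-1.5 = -1.1667
x' = 0.5 + -1.1667·(sin -0.6792 − sin 1.5708) = 2.3995
y' = -2.5 − -1.1667·(cos -0.6792 − cos 1.5708) = -1.5922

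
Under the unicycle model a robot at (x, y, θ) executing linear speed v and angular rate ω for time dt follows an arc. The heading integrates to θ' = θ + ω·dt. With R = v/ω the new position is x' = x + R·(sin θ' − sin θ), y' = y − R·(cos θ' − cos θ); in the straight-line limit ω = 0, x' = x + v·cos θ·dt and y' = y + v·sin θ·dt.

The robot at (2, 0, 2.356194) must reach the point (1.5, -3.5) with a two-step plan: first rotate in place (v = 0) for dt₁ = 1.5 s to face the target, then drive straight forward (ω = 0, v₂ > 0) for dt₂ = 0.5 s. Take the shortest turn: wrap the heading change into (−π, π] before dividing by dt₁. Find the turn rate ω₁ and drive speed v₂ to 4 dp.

ω₁ = 1.4762, v₂ = 7.0711

heading to target = atan2(-3.5−0, 1.5−2) = -1.7127
Δθ = wrap(-1.7127 − 2.3562) = 2.2143; ω₁ = Δθ/dt₁ = 1.4762
distance = √((1.5−2)² + (-3.5−0)²) = 3.5355; v₂ = distance/dt₂ = 7.0711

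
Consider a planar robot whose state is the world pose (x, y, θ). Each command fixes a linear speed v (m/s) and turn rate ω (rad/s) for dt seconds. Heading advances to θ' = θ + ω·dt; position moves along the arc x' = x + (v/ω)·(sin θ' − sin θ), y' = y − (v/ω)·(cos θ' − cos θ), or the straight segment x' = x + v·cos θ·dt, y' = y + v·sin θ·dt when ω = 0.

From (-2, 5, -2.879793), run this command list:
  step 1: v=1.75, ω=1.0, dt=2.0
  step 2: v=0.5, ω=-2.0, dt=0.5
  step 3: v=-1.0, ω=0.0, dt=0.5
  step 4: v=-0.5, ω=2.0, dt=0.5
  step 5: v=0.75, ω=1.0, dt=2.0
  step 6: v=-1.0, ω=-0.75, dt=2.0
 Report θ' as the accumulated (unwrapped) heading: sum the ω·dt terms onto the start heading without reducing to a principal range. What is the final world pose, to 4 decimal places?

(-3.1850, 2.1644, -0.3798)

step 1: θ'=-0.8798 (R=1.7500) → pose (-2.8956, 2.1943, -0.8798)
step 2: θ'=-1.8798 (R=-0.2500) → pose (-2.8501, 1.9590, -1.8798)
step 3: θ'=-1.8798 (straight) → pose (-2.6981, 2.4353, -1.8798)
step 4: θ'=-0.8798 (R=-0.2500) → pose (-2.7436, 2.6707, -0.8798)
step 5: θ'=1.1202 (R=0.7500) → pose (-1.4905, 2.8220, 1.1202)
step 6: θ'=-0.3798 (R=1.3333) → pose (-3.1850, 2.1644, -0.3798)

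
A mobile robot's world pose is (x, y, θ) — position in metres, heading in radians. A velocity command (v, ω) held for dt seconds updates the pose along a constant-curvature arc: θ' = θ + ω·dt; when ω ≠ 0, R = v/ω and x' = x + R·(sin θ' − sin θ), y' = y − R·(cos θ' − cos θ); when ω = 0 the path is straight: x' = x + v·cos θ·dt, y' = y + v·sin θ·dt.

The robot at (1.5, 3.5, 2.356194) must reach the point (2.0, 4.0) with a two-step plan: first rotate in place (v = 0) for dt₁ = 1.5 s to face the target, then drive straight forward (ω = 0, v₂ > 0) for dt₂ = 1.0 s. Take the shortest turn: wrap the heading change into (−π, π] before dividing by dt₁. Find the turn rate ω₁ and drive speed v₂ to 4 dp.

ω₁ = -1.0472, v₂ = 0.7071

heading to target = atan2(4−3.5, 2−1.5) = 0.7854
Δθ = wrap(0.7854 − 2.3562) = -1.5708; ω₁ = Δθ/dt₁ = -1.0472
distance = √((2−1.5)² + (4−3.5)²) = 0.7071; v₂ = distance/dt₂ = 0.7071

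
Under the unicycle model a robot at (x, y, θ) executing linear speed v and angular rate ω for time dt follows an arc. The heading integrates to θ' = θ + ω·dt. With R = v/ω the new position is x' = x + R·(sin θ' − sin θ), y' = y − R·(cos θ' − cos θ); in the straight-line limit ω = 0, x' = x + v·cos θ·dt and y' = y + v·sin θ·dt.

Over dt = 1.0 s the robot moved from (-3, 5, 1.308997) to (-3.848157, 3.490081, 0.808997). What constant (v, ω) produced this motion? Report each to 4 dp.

v = -1.7500, ω = -0.5000

Δθ = 0.808997 − 1.308997 = -0.500000
ω = Δθ/dt = -0.500000/1.0 = -0.5000
R = −Δy/(cos θ' − cos θ) = 3.5000
v = R·ω = 3.5000·-0.5000 = -1.7500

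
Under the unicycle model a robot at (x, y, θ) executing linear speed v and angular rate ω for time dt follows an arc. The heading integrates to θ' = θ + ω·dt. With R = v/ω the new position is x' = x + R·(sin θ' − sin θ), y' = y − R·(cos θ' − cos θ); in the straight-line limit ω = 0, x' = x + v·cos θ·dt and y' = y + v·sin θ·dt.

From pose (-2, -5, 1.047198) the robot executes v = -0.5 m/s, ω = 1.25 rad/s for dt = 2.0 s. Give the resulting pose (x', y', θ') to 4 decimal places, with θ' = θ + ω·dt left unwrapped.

(-1.4958, -5.5675, 3.5472)

θ' = 1.0472 + 1.25·2.0 = 3.5472
R = v/ω = -0.5/1.25 = -0.4000
x' = -2 + -0.4000·(sin 3.5472 − sin 1.0472) = -1.4958
y' = -5 − -0.4000·(cos 3.5472 − cos 1.0472) = -5.5675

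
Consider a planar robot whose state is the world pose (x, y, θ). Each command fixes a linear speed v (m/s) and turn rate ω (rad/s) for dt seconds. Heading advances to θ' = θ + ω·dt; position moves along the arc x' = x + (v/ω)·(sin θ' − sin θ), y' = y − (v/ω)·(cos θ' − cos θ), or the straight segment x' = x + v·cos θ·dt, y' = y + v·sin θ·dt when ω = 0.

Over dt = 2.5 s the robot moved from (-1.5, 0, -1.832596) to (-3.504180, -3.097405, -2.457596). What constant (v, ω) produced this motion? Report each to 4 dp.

v = 1.5000, ω = -0.2500

Δθ = -2.457596 − -1.832596 = -0.625000
ω = Δθ/dt = -0.625000/2.5 = -0.2500
R = −Δy/(cos θ' − cos θ) = -6.0000
v = R·ω = -6.0000·-0.2500 = 1.5000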